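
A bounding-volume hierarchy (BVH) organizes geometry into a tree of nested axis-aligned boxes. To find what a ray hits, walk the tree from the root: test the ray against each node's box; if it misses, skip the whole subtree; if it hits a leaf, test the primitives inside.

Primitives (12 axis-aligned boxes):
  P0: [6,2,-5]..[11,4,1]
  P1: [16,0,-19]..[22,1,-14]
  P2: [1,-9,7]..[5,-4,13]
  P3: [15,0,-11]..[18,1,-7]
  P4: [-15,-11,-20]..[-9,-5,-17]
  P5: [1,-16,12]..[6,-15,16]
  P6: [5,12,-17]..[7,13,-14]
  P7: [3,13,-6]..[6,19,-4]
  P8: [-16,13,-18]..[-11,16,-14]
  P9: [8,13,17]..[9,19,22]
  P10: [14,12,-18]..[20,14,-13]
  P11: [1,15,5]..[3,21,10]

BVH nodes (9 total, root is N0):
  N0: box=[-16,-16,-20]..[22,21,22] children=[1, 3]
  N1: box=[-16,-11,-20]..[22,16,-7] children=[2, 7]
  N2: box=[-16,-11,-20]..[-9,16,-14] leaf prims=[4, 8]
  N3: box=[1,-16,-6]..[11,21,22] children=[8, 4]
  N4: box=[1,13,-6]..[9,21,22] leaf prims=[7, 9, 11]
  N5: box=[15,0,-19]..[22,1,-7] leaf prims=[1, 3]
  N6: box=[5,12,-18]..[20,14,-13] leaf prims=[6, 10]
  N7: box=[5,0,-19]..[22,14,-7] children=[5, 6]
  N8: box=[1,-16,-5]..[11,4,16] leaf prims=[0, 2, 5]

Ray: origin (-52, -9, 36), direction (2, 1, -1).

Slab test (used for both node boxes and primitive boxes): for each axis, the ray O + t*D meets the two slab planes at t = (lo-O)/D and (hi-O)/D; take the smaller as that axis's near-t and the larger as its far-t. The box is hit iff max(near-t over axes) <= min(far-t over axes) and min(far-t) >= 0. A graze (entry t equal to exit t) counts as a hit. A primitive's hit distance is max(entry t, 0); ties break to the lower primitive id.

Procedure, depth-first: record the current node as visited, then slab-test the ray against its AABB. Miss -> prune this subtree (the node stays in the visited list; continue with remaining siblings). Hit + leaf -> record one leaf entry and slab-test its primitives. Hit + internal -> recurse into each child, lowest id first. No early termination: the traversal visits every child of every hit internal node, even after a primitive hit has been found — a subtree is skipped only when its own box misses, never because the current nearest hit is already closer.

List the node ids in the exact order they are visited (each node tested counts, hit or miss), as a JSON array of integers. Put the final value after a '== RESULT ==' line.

Trace the traversal:
N0 x:[18,37] y:[-7,30] z:[14,56] -> hit [18,30], descend [1, 3]
  N1 x:[18,37] y:[-2,25] z:[43,56] -> miss, prune
  N3 x:[53/2,63/2] y:[-7,30] z:[14,42] -> hit [53/2,30], descend [4, 8]
    N4 x:[53/2,61/2] y:[22,30] z:[14,42] -> hit [53/2,30] leaf, test {P7(miss), P9(miss), P11@t=53/2}
    N8 x:[53/2,63/2] y:[-7,13] z:[20,41] -> miss, prune

Visited [0, 1, 3, 4, 8]. Tests: 5 box, 1 leaf. Nearest: P11.

== RESULT ==
[0, 1, 3, 4, 8]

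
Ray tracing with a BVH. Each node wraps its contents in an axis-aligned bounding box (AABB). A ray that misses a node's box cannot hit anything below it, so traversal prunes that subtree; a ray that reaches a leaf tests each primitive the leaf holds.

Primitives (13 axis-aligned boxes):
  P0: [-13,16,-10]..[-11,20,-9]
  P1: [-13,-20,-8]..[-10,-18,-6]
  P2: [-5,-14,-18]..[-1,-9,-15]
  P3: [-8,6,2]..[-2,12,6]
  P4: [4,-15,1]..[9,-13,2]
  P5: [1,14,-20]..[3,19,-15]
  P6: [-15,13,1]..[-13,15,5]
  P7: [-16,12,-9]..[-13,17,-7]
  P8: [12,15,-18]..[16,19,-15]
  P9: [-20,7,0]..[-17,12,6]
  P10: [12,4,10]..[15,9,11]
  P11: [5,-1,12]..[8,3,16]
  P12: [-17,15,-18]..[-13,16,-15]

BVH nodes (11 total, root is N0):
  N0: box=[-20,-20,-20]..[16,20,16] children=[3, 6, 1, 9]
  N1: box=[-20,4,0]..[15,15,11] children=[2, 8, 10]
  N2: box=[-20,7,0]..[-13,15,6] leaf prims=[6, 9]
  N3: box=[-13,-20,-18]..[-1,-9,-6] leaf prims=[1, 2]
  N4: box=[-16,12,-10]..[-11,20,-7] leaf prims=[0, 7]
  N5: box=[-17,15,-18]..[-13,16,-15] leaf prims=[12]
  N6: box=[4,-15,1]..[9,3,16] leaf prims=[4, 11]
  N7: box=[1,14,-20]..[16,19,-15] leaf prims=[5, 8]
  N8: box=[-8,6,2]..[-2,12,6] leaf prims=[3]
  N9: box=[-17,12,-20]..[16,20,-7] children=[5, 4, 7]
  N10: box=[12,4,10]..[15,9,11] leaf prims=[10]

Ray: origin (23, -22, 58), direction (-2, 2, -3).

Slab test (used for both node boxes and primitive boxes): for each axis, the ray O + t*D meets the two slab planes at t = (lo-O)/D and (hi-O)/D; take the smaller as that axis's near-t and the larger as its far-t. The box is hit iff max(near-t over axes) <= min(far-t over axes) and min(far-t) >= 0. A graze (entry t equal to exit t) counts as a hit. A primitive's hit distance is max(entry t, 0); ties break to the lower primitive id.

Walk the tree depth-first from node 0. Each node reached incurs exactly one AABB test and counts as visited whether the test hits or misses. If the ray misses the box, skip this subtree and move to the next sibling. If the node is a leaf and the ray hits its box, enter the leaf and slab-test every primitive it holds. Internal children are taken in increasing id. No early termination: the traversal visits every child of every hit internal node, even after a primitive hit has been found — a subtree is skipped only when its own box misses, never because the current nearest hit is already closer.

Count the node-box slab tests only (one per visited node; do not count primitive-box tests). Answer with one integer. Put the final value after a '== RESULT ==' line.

Traverse from the root:
N0 x:[7/2,43/2] y:[1,21] z:[14,26] -> hit [14,21], descend [1, 3, 6, 9]
  N1 x:[4,43/2] y:[13,37/2] z:[47/3,58/3] -> hit [47/3,37/2], descend [2, 8, 10]
    N2 x:[18,43/2] y:[29/2,37/2] z:[52/3,58/3] -> hit [18,37/2] leaf, test {P6@t=18, P9(miss)}
    N8 x:[25/2,31/2] y:[14,17] z:[52/3,56/3] -> miss, prune
    N10 x:[4,11/2] y:[13,31/2] z:[47/3,16] -> miss, prune
  N3 x:[12,18] y:[1,13/2] z:[64/3,76/3] -> miss, prune
  N6 x:[7,19/2] y:[7/2,25/2] z:[14,19] -> miss, prune
  N9 x:[7/2,20] y:[17,21] z:[65/3,26] -> miss, prune

order=[0, 1, 2, 8, 10, 3, 6, 9]  |boxes|=8  |leaves|=1  hit=P6

== RESULT ==
8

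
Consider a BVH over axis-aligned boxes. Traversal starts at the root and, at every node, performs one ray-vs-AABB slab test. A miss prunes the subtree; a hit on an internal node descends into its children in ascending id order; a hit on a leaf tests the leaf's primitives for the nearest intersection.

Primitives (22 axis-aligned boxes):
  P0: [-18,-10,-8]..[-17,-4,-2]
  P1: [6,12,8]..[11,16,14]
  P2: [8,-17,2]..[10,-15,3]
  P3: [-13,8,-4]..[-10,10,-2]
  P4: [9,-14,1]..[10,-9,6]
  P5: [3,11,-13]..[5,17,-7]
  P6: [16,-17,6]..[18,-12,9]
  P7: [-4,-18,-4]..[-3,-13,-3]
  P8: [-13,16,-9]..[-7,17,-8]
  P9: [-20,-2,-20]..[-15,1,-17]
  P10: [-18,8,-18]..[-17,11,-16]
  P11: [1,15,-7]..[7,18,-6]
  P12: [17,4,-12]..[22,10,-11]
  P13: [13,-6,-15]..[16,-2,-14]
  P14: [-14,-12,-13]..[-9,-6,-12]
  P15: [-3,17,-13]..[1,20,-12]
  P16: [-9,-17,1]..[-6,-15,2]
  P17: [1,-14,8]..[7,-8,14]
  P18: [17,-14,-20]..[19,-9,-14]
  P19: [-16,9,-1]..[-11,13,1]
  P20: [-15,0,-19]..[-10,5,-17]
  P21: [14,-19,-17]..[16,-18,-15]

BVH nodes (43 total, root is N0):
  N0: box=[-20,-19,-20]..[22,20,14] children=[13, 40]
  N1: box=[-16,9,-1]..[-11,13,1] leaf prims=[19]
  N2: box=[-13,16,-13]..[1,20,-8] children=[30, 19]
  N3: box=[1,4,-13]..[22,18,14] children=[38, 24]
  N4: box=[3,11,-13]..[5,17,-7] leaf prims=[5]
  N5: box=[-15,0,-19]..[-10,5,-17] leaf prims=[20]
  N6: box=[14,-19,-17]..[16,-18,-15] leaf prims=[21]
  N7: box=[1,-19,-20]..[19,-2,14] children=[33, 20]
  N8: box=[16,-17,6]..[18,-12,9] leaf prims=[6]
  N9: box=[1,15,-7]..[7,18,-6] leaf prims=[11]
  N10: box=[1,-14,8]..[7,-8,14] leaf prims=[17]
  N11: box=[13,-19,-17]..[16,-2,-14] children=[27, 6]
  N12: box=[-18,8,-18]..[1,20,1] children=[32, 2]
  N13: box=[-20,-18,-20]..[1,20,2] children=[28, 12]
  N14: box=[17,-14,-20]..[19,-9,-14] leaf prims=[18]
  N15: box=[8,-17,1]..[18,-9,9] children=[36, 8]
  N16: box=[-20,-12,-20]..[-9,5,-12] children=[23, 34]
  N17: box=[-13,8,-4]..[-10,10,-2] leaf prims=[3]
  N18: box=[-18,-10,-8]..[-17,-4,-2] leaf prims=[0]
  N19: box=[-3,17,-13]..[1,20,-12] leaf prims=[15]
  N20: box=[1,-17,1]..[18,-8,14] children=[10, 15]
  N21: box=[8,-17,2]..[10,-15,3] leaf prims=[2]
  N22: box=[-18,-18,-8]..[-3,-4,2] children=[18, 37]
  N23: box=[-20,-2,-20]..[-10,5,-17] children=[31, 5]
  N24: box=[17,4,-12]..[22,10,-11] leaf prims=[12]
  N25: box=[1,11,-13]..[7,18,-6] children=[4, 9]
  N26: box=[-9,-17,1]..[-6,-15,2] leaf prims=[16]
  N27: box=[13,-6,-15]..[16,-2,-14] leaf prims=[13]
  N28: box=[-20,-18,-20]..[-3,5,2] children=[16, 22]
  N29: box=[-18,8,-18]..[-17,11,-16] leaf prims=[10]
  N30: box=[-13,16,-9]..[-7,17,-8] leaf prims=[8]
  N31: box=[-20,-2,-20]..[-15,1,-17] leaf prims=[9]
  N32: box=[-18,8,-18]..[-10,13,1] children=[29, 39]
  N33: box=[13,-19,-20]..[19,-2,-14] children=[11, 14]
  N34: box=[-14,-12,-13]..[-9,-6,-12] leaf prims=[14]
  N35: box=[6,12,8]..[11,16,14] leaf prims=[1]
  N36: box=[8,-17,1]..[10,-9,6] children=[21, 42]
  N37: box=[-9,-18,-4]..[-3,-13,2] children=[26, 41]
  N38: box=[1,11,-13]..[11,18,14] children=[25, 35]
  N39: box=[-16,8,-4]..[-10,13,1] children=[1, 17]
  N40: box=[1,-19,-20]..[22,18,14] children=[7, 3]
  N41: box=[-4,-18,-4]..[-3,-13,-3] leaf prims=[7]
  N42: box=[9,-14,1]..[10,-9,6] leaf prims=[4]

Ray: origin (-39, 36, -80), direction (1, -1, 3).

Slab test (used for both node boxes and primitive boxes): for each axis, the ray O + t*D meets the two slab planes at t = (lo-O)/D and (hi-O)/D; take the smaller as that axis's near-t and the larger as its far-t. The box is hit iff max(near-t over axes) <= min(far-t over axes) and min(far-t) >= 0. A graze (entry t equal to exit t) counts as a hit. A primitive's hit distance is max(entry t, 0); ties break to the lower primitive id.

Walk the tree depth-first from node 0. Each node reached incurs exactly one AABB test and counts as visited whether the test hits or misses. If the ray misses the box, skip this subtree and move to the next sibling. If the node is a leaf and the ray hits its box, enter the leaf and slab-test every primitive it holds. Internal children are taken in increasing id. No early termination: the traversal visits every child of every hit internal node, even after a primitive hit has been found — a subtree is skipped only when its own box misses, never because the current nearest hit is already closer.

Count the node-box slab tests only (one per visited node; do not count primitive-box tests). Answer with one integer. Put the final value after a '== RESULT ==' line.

Trace the traversal:
N0 x:[19,61] y:[16,55] z:[20,94/3] -> hit [20,94/3], descend [13, 40]
  N13 x:[19,40] y:[16,54] z:[20,82/3] -> hit [20,82/3], descend [12, 28]
    N12 x:[21,40] y:[16,28] z:[62/3,27] -> hit [21,27], descend [2, 32]
      N2 x:[26,40] y:[16,20] z:[67/3,24] -> miss, prune
      N32 x:[21,29] y:[23,28] z:[62/3,27] -> hit [23,27], descend [29, 39]
        N29 x:[21,22] y:[25,28] z:[62/3,64/3] -> miss, prune
        N39 x:[23,29] y:[23,28] z:[76/3,27] -> hit [76/3,27], descend [1, 17]
          N1 x:[23,28] y:[23,27] z:[79/3,27] -> hit [79/3,27] leaf, test {P19@t=79/3}
          N17 x:[26,29] y:[26,28] z:[76/3,26] -> hit [26,26] leaf, test {P3@t=26}
    N28 x:[19,36] y:[31,54] z:[20,82/3] -> miss, prune
  N40 x:[40,61] y:[18,55] z:[20,94/3] -> miss, prune

11 AABB tests over nodes [0, 13, 12, 2, 32, 29, 39, 1, 17, 28, 40]; 2 leaves entered; closest P3.

== RESULT ==
11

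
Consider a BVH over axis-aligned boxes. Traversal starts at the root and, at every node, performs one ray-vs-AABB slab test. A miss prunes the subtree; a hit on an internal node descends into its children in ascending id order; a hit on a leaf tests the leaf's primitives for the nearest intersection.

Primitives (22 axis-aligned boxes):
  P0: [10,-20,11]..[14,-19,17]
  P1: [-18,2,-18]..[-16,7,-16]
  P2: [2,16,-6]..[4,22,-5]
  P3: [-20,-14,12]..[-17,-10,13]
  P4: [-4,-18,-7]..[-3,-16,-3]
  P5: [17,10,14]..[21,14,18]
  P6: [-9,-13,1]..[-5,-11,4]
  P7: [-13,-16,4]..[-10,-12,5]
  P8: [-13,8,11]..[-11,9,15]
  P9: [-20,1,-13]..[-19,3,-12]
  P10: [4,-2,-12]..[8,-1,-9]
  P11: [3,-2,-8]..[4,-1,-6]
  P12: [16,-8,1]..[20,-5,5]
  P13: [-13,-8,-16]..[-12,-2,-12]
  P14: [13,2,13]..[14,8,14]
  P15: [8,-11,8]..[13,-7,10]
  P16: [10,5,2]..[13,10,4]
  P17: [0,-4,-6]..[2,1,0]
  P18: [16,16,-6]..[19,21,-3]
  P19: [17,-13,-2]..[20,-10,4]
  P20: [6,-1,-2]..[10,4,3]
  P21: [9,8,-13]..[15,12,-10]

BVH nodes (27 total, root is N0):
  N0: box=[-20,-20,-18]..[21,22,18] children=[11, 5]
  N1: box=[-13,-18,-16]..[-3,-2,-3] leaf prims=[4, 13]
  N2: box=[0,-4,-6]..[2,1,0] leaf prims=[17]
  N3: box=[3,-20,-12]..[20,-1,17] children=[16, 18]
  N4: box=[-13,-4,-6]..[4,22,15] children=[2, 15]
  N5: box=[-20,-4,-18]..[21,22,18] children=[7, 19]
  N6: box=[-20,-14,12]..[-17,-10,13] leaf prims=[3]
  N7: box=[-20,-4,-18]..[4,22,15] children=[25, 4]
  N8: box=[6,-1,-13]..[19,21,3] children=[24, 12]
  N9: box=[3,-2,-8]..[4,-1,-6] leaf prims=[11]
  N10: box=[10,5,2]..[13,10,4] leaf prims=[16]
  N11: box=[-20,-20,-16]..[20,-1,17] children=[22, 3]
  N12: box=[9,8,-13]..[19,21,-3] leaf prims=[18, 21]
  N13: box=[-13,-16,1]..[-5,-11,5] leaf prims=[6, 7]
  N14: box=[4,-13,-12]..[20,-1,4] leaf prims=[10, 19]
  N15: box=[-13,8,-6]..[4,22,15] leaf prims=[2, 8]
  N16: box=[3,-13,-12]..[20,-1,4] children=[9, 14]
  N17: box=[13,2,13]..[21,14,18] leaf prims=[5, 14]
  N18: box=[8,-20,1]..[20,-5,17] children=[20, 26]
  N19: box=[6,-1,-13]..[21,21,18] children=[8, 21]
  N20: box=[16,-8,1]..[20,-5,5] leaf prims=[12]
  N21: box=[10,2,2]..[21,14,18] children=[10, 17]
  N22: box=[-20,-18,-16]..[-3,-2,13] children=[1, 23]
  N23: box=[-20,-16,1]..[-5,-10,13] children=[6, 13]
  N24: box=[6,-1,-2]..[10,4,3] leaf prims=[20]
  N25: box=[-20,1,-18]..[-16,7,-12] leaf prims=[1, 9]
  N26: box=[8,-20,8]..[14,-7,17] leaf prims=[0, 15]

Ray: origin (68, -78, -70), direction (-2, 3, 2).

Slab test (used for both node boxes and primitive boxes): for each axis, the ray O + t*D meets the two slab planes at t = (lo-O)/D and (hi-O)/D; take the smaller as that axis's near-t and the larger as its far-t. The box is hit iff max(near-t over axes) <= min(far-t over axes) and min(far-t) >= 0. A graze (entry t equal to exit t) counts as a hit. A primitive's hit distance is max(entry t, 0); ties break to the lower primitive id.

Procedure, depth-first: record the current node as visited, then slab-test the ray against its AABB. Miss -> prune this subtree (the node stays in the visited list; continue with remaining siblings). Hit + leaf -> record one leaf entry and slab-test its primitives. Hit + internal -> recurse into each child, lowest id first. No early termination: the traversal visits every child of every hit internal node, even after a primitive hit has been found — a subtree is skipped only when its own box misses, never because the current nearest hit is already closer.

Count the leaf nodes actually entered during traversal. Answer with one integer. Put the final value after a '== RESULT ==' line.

Traverse from the root:
N0 x:[47/2,44] y:[58/3,100/3] z:[26,44] -> hit [26,100/3], descend [5, 11]
  N5 x:[47/2,44] y:[74/3,100/3] z:[26,44] -> hit [26,100/3], descend [7, 19]
    N7 x:[32,44] y:[74/3,100/3] z:[26,85/2] -> hit [32,100/3], descend [4, 25]
      N4 x:[32,81/2] y:[74/3,100/3] z:[32,85/2] -> hit [32,100/3], descend [2, 15]
        N2 x:[33,34] y:[74/3,79/3] z:[32,35] -> miss, prune
        N15 x:[32,81/2] y:[86/3,100/3] z:[32,85/2] -> hit [32,100/3] leaf, test {P2@t=32, P8(miss)}
      N25 x:[42,44] y:[79/3,85/3] z:[26,29] -> miss, prune
    N19 x:[47/2,31] y:[77/3,33] z:[57/2,44] -> hit [57/2,31], descend [8, 21]
      N8 x:[49/2,31] y:[77/3,33] z:[57/2,73/2] -> hit [57/2,31], descend [12, 24]
        N12 x:[49/2,59/2] y:[86/3,33] z:[57/2,67/2] -> hit [86/3,59/2] leaf, test {P18(miss), P21@t=86/3}
        N24 x:[29,31] y:[77/3,82/3] z:[34,73/2] -> miss, prune
      N21 x:[47/2,29] y:[80/3,92/3] z:[36,44] -> miss, prune
  N11 x:[24,44] y:[58/3,77/3] z:[27,87/2] -> miss, prune

Visited [0, 5, 7, 4, 2, 15, 25, 19, 8, 12, 24, 21, 11]. Tests: 13 box, 2 leaf. Nearest: P21.

== RESULT ==
2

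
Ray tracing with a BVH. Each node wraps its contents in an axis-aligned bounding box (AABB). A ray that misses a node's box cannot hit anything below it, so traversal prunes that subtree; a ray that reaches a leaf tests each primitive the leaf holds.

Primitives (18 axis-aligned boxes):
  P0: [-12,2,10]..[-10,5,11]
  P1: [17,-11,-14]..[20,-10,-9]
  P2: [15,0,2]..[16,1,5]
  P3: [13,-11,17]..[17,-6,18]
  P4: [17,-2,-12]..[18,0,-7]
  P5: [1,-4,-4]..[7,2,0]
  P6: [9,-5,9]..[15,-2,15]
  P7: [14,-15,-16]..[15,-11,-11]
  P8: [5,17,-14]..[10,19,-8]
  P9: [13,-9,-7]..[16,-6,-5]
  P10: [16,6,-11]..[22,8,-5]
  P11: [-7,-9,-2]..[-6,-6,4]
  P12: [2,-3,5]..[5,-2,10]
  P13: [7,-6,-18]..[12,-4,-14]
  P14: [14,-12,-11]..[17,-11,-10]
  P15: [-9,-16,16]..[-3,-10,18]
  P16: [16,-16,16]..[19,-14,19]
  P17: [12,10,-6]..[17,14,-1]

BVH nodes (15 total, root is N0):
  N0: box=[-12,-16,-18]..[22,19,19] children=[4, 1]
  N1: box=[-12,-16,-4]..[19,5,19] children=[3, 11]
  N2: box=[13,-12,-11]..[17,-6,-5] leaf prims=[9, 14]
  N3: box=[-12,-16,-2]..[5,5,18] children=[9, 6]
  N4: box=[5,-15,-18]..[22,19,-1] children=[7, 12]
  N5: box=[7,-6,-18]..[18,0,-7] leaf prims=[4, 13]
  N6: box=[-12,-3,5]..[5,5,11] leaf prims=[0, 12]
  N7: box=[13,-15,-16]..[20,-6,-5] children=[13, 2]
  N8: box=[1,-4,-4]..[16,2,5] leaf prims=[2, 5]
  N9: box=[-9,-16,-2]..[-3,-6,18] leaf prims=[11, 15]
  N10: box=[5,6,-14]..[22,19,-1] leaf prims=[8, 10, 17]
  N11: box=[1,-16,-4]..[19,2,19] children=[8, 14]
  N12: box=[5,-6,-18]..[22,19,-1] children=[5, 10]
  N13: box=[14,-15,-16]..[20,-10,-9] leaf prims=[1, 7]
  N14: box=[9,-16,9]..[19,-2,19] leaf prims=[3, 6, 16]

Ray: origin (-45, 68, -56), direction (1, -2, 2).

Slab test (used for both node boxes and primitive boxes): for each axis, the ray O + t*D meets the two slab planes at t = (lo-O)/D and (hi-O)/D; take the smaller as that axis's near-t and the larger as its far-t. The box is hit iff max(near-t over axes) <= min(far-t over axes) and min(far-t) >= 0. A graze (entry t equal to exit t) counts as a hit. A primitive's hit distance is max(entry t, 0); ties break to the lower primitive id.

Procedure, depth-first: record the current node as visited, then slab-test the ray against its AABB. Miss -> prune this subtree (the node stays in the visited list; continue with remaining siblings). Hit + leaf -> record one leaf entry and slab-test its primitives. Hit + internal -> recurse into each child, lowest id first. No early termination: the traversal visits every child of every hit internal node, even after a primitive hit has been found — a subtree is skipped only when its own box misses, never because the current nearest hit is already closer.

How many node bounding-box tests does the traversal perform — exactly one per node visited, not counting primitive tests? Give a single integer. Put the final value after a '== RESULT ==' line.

Walk:
N0 x:[33,67] y:[49/2,42] z:[19,75/2] -> hit [33,75/2], descend [1, 4]
  N1 x:[33,64] y:[63/2,42] z:[26,75/2] -> hit [33,75/2], descend [3, 11]
    N3 x:[33,50] y:[63/2,42] z:[27,37] -> hit [33,37], descend [6, 9]
      N6 x:[33,50] y:[63/2,71/2] z:[61/2,67/2] -> hit [33,67/2] leaf, test {P0@t=33, P12(miss)}
      N9 x:[36,42] y:[37,42] z:[27,37] -> hit [37,37] leaf, test {P11(miss), P15(miss)}
    N11 x:[46,64] y:[33,42] z:[26,75/2] -> miss, prune
  N4 x:[50,67] y:[49/2,83/2] z:[19,55/2] -> miss, prune

Visited [0, 1, 3, 6, 9, 11, 4]. Tests: 7 box, 2 leaf. Nearest: P0.

== RESULT ==
7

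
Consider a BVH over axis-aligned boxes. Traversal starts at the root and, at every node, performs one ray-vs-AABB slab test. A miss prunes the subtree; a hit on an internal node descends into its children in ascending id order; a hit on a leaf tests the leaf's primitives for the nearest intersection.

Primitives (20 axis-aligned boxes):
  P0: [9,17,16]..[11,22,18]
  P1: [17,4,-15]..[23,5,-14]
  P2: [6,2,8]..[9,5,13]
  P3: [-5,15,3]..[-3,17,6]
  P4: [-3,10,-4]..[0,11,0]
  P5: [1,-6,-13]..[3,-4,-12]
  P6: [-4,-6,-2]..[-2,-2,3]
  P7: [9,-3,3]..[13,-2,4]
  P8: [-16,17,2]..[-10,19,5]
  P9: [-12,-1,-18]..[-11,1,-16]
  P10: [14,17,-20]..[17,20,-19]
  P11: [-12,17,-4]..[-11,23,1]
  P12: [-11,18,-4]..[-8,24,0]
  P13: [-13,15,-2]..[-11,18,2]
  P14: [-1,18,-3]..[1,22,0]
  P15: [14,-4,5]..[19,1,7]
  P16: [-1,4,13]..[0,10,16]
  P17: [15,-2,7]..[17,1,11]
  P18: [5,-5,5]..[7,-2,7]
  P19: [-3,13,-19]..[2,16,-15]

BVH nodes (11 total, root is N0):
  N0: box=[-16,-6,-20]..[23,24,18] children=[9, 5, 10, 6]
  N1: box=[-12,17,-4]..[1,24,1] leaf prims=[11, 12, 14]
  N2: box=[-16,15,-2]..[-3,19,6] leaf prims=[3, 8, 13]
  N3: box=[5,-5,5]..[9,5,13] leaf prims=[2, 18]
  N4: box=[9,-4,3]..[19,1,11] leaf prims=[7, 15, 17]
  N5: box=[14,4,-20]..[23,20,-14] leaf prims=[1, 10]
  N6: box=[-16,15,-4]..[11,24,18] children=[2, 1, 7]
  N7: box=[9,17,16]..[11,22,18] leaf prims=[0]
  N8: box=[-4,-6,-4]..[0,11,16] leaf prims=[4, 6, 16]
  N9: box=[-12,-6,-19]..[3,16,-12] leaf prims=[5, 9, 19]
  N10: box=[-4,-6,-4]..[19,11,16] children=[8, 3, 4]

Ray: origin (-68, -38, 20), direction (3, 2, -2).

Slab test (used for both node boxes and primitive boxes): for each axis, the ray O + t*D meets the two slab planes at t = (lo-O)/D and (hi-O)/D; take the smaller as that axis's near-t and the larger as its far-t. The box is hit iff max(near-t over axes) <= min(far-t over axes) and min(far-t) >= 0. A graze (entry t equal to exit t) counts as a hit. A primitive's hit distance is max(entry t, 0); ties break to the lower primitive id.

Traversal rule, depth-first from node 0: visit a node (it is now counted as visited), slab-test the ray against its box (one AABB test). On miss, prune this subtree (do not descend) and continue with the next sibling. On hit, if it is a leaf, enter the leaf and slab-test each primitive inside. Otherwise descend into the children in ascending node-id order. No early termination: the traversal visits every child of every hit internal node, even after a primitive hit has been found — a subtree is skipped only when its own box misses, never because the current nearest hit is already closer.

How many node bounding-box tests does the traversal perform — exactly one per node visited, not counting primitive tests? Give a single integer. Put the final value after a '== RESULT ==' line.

Walk:
N0 x:[52/3,91/3] y:[16,31] z:[1,20] -> hit [52/3,20], descend [5, 6, 9, 10]
  N5 x:[82/3,91/3] y:[21,29] z:[17,20] -> miss, prune
  N6 x:[52/3,79/3] y:[53/2,31] z:[1,12] -> miss, prune
  N9 x:[56/3,71/3] y:[16,27] z:[16,39/2] -> hit [56/3,39/2] leaf, test {P5(miss), P9@t=56/3, P19(miss)}
  N10 x:[64/3,29] y:[16,49/2] z:[2,12] -> miss, prune

Visited [0, 5, 6, 9, 10]. Tests: 5 box, 1 leaf. Nearest: P9.

== RESULT ==
5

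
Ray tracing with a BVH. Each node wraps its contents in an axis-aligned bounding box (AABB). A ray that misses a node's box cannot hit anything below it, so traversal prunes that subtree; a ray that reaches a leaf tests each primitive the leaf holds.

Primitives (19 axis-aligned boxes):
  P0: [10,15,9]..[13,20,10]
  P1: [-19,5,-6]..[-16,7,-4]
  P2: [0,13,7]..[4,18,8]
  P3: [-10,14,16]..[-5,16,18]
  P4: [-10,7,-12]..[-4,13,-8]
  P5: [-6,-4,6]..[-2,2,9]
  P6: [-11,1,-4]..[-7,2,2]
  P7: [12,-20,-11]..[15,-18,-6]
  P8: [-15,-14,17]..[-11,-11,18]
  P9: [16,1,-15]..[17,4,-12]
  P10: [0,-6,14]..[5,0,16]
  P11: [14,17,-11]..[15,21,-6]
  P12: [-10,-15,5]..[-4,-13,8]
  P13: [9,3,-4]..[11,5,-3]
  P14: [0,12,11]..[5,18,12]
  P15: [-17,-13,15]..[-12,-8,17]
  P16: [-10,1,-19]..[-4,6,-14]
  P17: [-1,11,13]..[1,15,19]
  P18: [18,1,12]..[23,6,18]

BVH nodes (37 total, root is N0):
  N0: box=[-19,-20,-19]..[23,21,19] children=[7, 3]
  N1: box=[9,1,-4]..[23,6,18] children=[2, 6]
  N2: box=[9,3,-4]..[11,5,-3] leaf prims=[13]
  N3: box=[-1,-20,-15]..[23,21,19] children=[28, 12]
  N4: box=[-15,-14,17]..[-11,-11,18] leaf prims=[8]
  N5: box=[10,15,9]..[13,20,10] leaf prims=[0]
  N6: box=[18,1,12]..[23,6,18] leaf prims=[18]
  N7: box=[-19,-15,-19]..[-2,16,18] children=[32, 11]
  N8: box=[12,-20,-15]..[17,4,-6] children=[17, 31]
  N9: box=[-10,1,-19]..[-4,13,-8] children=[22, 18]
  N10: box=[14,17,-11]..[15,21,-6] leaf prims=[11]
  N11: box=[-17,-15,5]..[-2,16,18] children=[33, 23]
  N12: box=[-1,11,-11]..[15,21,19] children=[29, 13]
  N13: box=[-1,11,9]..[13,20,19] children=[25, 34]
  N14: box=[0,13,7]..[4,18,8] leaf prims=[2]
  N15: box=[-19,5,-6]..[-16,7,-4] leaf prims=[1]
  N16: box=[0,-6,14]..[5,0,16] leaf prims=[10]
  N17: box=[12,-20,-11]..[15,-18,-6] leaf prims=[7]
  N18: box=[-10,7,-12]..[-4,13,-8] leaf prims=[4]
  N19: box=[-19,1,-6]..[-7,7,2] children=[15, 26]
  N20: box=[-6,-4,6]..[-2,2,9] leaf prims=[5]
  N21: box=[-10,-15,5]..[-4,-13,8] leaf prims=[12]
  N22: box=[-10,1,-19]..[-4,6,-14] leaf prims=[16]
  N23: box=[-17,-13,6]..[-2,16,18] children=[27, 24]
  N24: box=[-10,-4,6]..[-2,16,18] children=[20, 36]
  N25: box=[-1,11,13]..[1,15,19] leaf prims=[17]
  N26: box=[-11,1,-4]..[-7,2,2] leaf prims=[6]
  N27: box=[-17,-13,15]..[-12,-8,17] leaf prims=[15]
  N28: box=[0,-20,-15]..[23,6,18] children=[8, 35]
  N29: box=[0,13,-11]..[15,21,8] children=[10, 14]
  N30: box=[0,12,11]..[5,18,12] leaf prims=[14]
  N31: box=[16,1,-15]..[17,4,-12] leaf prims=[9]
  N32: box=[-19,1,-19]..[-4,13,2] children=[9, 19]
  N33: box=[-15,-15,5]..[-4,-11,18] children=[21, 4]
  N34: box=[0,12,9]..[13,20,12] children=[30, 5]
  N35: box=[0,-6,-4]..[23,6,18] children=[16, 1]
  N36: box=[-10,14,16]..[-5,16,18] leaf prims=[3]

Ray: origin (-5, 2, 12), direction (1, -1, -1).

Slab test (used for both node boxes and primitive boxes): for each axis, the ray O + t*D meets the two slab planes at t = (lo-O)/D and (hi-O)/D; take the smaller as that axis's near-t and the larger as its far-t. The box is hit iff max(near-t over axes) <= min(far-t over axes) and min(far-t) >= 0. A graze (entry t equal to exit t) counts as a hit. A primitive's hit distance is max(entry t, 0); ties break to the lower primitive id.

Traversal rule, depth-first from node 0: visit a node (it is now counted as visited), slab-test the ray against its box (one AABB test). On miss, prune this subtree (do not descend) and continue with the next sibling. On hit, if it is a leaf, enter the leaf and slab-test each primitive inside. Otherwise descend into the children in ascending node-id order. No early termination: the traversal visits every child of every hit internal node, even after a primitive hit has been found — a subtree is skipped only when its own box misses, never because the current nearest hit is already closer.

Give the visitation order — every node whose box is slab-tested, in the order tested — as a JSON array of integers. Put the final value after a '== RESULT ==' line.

Trace the traversal:
N0 x:[-14,28] y:[-19,22] z:[-7,31] -> hit [-7,22], descend [3, 7]
  N3 x:[4,28] y:[-19,22] z:[-7,27] -> hit [4,22], descend [12, 28]
    N12 x:[4,20] y:[-19,-9] z:[-7,23] -> miss, prune
    N28 x:[5,28] y:[-4,22] z:[-6,27] -> hit [5,22], descend [8, 35]
      N8 x:[17,22] y:[-2,22] z:[18,27] -> hit [18,22], descend [17, 31]
        N17 x:[17,20] y:[20,22] z:[18,23] -> hit [20,20] leaf, test {P7@t=20}
        N31 x:[21,22] y:[-2,1] z:[24,27] -> miss, prune
      N35 x:[5,28] y:[-4,8] z:[-6,16] -> hit [5,8], descend [1, 16]
        N1 x:[14,28] y:[-4,1] z:[-6,16] -> miss, prune
        N16 x:[5,10] y:[2,8] z:[-4,-2] -> miss, prune
  N7 x:[-14,3] y:[-14,17] z:[-6,31] -> hit [-6,3], descend [11, 32]
    N11 x:[-12,3] y:[-14,17] z:[-6,7] -> hit [-6,3], descend [23, 33]
      N23 x:[-12,3] y:[-14,15] z:[-6,6] -> hit [-6,3], descend [24, 27]
        N24 x:[-5,3] y:[-14,6] z:[-6,6] -> hit [-5,3], descend [20, 36]
          N20 x:[-1,3] y:[0,6] z:[3,6] -> hit [3,3] leaf, test {P5@t=3}
          N36 x:[-5,0] y:[-14,-12] z:[-6,-4] -> miss, prune
        N27 x:[-12,-7] y:[10,15] z:[-5,-3] -> miss, prune
      N33 x:[-10,1] y:[13,17] z:[-6,7] -> miss, prune
    N32 x:[-14,1] y:[-11,1] z:[10,31] -> miss, prune

19 AABB tests over nodes [0, 3, 12, 28, 8, 17, 31, 35, 1, 16, 7, 11, 23, 24, 20, 36, 27, 33, 32]; 2 leaves entered; closest P5.

== RESULT ==
[0, 3, 12, 28, 8, 17, 31, 35, 1, 16, 7, 11, 23, 24, 20, 36, 27, 33, 32]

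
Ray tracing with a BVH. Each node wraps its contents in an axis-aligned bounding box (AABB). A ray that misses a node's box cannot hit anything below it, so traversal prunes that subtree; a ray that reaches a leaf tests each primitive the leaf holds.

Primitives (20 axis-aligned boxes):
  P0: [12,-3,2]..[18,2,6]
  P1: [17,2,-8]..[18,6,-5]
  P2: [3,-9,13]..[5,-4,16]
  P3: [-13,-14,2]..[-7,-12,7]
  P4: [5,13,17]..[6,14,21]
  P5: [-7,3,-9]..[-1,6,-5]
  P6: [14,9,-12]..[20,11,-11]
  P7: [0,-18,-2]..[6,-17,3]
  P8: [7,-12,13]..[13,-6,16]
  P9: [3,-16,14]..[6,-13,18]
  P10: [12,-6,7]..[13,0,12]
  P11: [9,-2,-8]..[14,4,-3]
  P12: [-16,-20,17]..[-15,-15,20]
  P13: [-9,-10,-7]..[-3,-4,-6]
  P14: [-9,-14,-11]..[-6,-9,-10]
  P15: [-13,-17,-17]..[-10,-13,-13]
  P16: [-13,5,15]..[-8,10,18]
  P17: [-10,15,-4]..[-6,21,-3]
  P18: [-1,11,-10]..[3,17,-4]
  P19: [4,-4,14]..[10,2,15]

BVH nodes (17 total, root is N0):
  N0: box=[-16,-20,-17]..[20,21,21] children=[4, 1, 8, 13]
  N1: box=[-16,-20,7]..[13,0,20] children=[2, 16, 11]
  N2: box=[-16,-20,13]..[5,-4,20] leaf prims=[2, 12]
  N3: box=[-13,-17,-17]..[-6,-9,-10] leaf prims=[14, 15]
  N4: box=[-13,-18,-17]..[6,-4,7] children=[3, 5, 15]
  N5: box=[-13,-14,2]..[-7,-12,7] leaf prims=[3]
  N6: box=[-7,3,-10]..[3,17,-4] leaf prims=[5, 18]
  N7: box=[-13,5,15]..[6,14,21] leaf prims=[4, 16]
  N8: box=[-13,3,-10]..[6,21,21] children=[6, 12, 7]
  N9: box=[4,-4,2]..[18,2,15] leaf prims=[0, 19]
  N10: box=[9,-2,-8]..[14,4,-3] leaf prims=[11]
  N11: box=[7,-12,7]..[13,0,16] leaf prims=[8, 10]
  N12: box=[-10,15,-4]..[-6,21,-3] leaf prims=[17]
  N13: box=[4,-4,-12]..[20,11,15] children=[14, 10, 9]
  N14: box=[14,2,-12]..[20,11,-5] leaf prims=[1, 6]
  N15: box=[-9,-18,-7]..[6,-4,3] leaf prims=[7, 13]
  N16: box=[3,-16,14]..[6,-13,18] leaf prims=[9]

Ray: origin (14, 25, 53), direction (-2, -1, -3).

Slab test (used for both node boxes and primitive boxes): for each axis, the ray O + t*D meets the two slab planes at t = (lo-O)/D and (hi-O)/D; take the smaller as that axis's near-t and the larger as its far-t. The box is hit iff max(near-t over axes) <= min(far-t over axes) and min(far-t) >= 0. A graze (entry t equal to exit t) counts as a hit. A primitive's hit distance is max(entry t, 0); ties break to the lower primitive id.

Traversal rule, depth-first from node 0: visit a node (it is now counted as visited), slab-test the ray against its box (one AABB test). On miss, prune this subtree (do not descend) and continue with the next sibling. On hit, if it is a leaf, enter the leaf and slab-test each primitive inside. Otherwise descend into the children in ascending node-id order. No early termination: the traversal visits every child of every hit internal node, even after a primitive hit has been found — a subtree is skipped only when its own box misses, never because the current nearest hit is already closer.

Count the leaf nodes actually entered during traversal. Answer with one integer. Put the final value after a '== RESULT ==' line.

Trace the traversal:
N0 x:[-3,15] y:[4,45] z:[32/3,70/3] -> hit [32/3,15], descend [1, 4, 8, 13]
  N1 x:[1/2,15] y:[25,45] z:[11,46/3] -> miss, prune
  N4 x:[4,27/2] y:[29,43] z:[46/3,70/3] -> miss, prune
  N8 x:[4,27/2] y:[4,22] z:[32/3,21] -> hit [32/3,27/2], descend [6, 7, 12]
    N6 x:[11/2,21/2] y:[8,22] z:[19,21] -> miss, prune
    N7 x:[4,27/2] y:[11,20] z:[32/3,38/3] -> hit [11,38/3] leaf, test {P4(miss), P16(miss)}
    N12 x:[10,12] y:[4,10] z:[56/3,19] -> miss, prune
  N13 x:[-3,5] y:[14,29] z:[38/3,65/3] -> miss, prune

8 AABB tests over nodes [0, 1, 4, 8, 6, 7, 12, 13]; 1 leaf entered; closest miss.

== RESULT ==
1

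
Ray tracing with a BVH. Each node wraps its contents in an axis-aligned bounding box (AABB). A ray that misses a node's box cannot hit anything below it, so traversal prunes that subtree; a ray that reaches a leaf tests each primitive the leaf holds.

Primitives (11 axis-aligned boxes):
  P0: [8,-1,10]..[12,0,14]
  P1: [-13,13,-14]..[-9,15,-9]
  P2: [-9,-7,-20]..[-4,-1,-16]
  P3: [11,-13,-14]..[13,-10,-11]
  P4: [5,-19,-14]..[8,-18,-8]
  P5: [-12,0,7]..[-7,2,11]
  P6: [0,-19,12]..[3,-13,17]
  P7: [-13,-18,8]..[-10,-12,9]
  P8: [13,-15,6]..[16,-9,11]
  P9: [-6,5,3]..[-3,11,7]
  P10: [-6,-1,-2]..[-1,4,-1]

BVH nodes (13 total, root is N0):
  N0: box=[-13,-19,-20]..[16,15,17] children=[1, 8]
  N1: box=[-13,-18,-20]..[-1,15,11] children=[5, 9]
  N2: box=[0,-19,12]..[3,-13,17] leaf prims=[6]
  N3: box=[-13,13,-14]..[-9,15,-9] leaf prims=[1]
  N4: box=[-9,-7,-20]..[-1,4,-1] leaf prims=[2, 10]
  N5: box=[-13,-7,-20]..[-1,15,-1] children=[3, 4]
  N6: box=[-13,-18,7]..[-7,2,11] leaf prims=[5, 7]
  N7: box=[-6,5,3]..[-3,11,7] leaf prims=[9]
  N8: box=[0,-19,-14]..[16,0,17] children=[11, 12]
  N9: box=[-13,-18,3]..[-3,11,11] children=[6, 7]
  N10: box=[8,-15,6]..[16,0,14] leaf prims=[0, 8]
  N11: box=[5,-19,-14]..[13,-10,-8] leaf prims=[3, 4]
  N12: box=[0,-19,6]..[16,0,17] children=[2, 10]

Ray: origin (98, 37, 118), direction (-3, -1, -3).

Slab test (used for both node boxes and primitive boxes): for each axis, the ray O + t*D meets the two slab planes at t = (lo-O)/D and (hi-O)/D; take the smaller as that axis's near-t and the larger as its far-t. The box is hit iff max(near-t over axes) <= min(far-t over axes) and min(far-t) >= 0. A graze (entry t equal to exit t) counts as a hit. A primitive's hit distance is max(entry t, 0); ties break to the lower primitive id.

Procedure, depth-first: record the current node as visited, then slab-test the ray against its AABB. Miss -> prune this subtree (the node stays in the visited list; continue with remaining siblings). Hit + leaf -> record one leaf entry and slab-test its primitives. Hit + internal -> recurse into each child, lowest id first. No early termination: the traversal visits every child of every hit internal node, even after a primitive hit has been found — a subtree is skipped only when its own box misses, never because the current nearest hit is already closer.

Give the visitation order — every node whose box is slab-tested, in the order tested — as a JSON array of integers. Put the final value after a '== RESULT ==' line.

Trace the traversal:
N0 x:[82/3,37] y:[22,56] z:[101/3,46] -> hit [101/3,37], descend [1, 8]
  N1 x:[33,37] y:[22,55] z:[107/3,46] -> hit [107/3,37], descend [5, 9]
    N5 x:[33,37] y:[22,44] z:[119/3,46] -> miss, prune
    N9 x:[101/3,37] y:[26,55] z:[107/3,115/3] -> hit [107/3,37], descend [6, 7]
      N6 x:[35,37] y:[35,55] z:[107/3,37] -> hit [107/3,37] leaf, test {P5@t=107/3, P7(miss)}
      N7 x:[101/3,104/3] y:[26,32] z:[37,115/3] -> miss, prune
  N8 x:[82/3,98/3] y:[37,56] z:[101/3,44] -> miss, prune

Visited [0, 1, 5, 9, 6, 7, 8]. Tests: 7 box, 1 leaf. Nearest: P5.

== RESULT ==
[0, 1, 5, 9, 6, 7, 8]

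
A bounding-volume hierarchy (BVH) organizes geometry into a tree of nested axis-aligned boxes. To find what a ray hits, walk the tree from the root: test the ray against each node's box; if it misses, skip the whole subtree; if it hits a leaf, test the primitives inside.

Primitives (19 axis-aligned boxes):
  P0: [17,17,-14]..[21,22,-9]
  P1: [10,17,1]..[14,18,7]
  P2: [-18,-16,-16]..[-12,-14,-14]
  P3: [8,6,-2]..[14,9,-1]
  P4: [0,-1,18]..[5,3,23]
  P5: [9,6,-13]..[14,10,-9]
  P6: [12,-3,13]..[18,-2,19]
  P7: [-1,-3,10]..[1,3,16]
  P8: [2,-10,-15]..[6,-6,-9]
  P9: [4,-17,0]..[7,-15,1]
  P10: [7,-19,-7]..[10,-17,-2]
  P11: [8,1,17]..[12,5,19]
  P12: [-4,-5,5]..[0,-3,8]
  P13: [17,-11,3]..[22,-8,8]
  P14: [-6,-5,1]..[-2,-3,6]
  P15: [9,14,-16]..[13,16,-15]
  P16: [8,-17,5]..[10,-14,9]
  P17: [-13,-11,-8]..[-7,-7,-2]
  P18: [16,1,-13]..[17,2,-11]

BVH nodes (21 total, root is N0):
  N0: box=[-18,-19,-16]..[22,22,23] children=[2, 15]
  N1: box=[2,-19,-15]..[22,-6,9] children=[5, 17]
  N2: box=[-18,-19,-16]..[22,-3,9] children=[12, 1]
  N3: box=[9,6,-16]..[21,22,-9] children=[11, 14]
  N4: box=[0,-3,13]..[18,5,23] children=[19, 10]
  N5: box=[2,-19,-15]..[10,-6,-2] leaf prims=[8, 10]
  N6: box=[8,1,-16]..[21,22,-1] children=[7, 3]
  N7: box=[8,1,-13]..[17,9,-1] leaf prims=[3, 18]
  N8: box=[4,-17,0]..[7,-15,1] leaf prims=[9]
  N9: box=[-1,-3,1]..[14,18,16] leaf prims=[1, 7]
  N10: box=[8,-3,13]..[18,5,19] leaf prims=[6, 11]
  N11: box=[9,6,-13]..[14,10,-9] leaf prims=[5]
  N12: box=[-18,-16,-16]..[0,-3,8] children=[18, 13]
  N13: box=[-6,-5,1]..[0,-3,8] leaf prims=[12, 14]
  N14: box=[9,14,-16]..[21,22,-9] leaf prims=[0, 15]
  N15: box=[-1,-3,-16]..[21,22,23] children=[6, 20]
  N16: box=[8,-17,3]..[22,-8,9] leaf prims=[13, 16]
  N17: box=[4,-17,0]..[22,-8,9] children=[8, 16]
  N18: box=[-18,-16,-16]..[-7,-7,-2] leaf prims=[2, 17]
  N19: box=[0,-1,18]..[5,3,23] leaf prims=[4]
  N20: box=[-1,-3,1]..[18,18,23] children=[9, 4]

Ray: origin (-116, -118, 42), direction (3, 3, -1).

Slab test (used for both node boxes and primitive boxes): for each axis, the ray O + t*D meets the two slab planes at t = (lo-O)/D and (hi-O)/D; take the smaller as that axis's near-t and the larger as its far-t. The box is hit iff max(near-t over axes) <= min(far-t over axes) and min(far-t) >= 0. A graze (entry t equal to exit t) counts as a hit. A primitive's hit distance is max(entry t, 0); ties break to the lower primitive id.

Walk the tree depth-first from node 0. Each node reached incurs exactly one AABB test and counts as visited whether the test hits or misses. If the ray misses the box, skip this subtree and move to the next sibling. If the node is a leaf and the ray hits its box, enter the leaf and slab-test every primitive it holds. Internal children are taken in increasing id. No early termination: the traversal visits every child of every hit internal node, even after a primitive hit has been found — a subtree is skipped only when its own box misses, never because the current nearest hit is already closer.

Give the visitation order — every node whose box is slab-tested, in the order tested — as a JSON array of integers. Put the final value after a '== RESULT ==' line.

Walk:
N0 x:[98/3,46] y:[33,140/3] z:[19,58] -> hit [33,46], descend [2, 15]
  N2 x:[98/3,46] y:[33,115/3] z:[33,58] -> hit [33,115/3], descend [1, 12]
    N1 x:[118/3,46] y:[33,112/3] z:[33,57] -> miss, prune
    N12 x:[98/3,116/3] y:[34,115/3] z:[34,58] -> hit [34,115/3], descend [13, 18]
      N13 x:[110/3,116/3] y:[113/3,115/3] z:[34,41] -> hit [113/3,115/3] leaf, test {P12(miss), P14@t=113/3}
      N18 x:[98/3,109/3] y:[34,37] z:[44,58] -> miss, prune
  N15 x:[115/3,137/3] y:[115/3,140/3] z:[19,58] -> hit [115/3,137/3], descend [6, 20]
    N6 x:[124/3,137/3] y:[119/3,140/3] z:[43,58] -> hit [43,137/3], descend [3, 7]
      N3 x:[125/3,137/3] y:[124/3,140/3] z:[51,58] -> miss, prune
      N7 x:[124/3,133/3] y:[119/3,127/3] z:[43,55] -> miss, prune
    N20 x:[115/3,134/3] y:[115/3,136/3] z:[19,41] -> hit [115/3,41], descend [4, 9]
      N4 x:[116/3,134/3] y:[115/3,41] z:[19,29] -> miss, prune
      N9 x:[115/3,130/3] y:[115/3,136/3] z:[26,41] -> hit [115/3,41] leaf, test {P1(miss), P7(miss)}

Visited [0, 2, 1, 12, 13, 18, 15, 6, 3, 7, 20, 4, 9]. Tests: 13 box, 2 leaf. Nearest: P14.

== RESULT ==
[0, 2, 1, 12, 13, 18, 15, 6, 3, 7, 20, 4, 9]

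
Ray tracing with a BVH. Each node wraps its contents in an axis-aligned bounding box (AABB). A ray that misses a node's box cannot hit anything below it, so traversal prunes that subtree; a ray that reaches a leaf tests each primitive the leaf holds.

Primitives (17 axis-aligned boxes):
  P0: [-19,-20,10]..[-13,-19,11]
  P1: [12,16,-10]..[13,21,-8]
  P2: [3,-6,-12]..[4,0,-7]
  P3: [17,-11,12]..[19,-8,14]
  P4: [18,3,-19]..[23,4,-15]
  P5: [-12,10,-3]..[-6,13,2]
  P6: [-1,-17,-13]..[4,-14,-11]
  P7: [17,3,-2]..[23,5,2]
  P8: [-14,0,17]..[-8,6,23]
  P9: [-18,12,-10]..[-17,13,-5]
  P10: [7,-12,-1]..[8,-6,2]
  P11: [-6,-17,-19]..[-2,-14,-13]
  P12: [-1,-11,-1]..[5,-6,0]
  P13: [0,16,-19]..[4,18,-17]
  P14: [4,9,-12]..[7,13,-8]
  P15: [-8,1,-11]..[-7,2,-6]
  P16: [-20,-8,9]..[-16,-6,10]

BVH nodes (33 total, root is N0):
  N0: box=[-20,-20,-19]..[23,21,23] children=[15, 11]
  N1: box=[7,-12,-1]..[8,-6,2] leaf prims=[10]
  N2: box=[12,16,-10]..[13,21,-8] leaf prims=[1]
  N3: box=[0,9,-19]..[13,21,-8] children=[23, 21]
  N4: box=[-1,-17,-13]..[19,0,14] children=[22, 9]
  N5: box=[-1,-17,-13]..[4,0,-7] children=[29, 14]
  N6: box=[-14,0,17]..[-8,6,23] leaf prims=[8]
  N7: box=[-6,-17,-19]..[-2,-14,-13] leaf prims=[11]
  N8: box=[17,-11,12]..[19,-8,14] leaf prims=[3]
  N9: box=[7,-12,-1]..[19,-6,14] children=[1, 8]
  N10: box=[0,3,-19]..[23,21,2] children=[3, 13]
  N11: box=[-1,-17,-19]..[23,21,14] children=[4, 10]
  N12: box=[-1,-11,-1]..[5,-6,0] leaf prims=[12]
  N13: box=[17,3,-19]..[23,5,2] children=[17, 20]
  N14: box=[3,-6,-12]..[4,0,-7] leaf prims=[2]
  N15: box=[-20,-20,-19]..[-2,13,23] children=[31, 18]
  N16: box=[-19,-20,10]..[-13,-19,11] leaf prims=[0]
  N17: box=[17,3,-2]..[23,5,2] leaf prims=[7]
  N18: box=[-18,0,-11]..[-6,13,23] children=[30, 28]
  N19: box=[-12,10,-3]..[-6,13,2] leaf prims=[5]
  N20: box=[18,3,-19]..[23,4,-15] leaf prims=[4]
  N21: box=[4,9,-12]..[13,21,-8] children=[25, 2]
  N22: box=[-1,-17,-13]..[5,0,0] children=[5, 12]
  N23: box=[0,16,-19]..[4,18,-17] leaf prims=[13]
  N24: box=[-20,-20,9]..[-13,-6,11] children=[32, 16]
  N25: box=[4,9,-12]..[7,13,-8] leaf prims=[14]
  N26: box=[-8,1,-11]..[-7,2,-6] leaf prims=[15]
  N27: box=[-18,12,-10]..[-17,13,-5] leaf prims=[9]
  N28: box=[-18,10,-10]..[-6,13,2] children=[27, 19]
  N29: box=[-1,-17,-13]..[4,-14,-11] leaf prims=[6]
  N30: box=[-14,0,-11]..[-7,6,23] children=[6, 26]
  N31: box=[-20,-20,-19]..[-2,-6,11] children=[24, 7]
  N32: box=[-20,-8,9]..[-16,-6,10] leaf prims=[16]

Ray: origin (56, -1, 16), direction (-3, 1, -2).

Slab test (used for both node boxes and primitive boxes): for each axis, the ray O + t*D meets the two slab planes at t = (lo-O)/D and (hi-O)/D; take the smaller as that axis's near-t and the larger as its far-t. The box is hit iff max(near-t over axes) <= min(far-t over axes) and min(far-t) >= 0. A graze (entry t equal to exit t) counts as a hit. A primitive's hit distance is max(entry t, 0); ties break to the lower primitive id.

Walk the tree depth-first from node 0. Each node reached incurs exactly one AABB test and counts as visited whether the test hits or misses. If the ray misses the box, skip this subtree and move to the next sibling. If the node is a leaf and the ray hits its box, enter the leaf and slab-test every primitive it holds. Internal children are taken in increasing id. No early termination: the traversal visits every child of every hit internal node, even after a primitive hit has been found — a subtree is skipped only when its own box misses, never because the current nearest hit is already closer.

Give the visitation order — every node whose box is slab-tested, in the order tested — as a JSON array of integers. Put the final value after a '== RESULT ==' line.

Trace the traversal:
N0 x:[11,76/3] y:[-19,22] z:[-7/2,35/2] -> hit [11,35/2], descend [11, 15]
  N11 x:[11,19] y:[-16,22] z:[1,35/2] -> hit [11,35/2], descend [4, 10]
    N4 x:[37/3,19] y:[-16,1] z:[1,29/2] -> miss, prune
    N10 x:[11,56/3] y:[4,22] z:[7,35/2] -> hit [11,35/2], descend [3, 13]
      N3 x:[43/3,56/3] y:[10,22] z:[12,35/2] -> hit [43/3,35/2], descend [21, 23]
        N21 x:[43/3,52/3] y:[10,22] z:[12,14] -> miss, prune
        N23 x:[52/3,56/3] y:[17,19] z:[33/2,35/2] -> hit [52/3,35/2] leaf, test {P13@t=52/3}
      N13 x:[11,13] y:[4,6] z:[7,35/2] -> miss, prune
  N15 x:[58/3,76/3] y:[-19,14] z:[-7/2,35/2] -> miss, prune

9 AABB tests over nodes [0, 11, 4, 10, 3, 21, 23, 13, 15]; 1 leaf entered; closest P13.

== RESULT ==
[0, 11, 4, 10, 3, 21, 23, 13, 15]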